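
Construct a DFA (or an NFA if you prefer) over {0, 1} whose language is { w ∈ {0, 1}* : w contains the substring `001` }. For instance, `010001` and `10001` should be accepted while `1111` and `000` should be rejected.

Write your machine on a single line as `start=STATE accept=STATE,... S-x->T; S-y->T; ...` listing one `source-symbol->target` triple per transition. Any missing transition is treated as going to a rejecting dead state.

start=q0; accept=q3; q0-0->q1; q0-1->q0; q1-0->q2; q1-1->q0; q2-0->q2; q2-1->q3; q3-0->q3; q3-1->q3

States q0..q2 record the length of the longest prefix of `001` that matches the current input suffix. Reaching q3 means `001` has been seen, and we stay there forever. Accept from q3.
        0   1  
>  q0   q1  q0 
   q1   q2  q0 
   q2   q2  q3 
 * q3   q3  q3 
(> = start, * = accepting)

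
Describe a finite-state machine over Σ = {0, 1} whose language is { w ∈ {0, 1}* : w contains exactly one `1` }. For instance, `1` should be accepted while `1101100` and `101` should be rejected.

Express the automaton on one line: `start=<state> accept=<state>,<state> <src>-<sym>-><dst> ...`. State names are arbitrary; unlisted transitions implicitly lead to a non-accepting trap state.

Only the number of `1`s matters, and only up to 2. Make a chain s0 → s1 → s2 advanced by each `1` (with s2 absorbing); every other symbol self-loops. The accepting set is {s1}.
3 states suffice.
        0   1  
>  s0   s0  s1 
 * s1   s1  s2 
   s2   s2  s2 
(> = start, * = accepting)

start=s0 accept=s1 s0-0->s0 s0-1->s1 s1-0->s1 s1-1->s2 s2-0->s2 s2-1->s2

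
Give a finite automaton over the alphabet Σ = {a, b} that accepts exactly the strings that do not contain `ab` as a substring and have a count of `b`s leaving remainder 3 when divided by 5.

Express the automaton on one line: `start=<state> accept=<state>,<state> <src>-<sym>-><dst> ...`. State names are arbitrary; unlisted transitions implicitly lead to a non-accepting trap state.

Build one automaton per condition and run them in lockstep. The first has 3 states tracking partial matches of the forbidden pattern `ab`; the second has 5 states tracking the count of `b`s modulo 5. A product state is a pair (one from each), accepting exactly when both do. Equivalent product states are then merged.
A 7-state machine:
        a   b  
>  q0   q1  q2 
   q1   q1  q1 
   q2   q1  q3 
   q3   q1  q4 
 * q4   q5  q6 
 * q5   q5  q1 
   q6   q1  q0 
(> = start, * = accepting)

start=q0 accept=q4,q5 q0-a->q1 q0-b->q2 q1-a->q1 q1-b->q1 q2-a->q1 q2-b->q3 q3-a->q1 q3-b->q4 q4-a->q5 q4-b->q6 q5-a->q5 q5-b->q1 q6-a->q1 q6-b->q0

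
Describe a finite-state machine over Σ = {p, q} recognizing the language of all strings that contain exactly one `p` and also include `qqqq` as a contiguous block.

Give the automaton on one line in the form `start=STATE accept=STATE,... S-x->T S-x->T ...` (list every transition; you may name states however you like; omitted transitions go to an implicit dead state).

Build one automaton per condition and run them in lockstep. The first has 3 states tracking the count of `p`s, saturating at 2; the second has 5 states tracking whether and how much of `qqqq` has been seen. A product state is a pair (one from each), accepting exactly when both do. After merging equivalent states the machine shrinks.
An 11-state machine:
          p    q  
>  s0     s1   s2 
   s1     s3   s4 
   s2     s1   s5 
   s3     s3   s3 
   s4     s3   s6 
   s5     s1   s7 
   s6     s3   s8 
   s7     s1   s9 
   s8     s3  s10 
   s9    s10   s9 
 * s10    s3  s10 
(> = start, * = accepting)

start=s0 accept=s10 s0-p->s1 s0-q->s2 s1-p->s3 s1-q->s4 s2-p->s1 s2-q->s5 s3-p->s3 s3-q->s3 s4-p->s3 s4-q->s6 s5-p->s1 s5-q->s7 s6-p->s3 s6-q->s8 s7-p->s1 s7-q->s9 s8-p->s3 s8-q->s10 s9-p->s10 s9-q->s9 s10-p->s3 s10-q->s10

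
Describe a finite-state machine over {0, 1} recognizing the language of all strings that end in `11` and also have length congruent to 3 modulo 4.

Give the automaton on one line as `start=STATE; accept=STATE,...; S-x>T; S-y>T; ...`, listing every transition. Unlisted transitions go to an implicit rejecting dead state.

start=q0; accept=q8; q0-0>q1; q0-1>q2; q1-0>q3; q1-1>q4; q2-0>q3; q2-1>q5; q3-0>q6; q3-1>q7; q4-0>q6; q4-1>q8; q5-0>q6; q5-1>q8; q6-0>q0; q6-1>q9; q7-0>q0; q7-1>q10; q8-0>q0; q8-1>q10; q9-0>q1; q9-1>q11; q10-0>q1; q10-1>q11; q11-0>q3; q11-1>q5

Build one automaton per condition and run them in lockstep. The first has 3 states tracking how much of the suffix `11` has currently been matched; the second has 4 states tracking the input length modulo 4. A product state is a pair (one from each), accepting exactly when both do.
A 12-state machine:
          0    1  
>  q0     q1   q2 
   q1     q3   q4 
   q2     q3   q5 
   q3     q6   q7 
   q4     q6   q8 
   q5     q6   q8 
   q6     q0   q9 
   q7     q0  q10 
 * q8     q0  q10 
   q9     q1  q11 
   q10    q1  q11 
   q11    q3   q5 
(> = start, * = accepting)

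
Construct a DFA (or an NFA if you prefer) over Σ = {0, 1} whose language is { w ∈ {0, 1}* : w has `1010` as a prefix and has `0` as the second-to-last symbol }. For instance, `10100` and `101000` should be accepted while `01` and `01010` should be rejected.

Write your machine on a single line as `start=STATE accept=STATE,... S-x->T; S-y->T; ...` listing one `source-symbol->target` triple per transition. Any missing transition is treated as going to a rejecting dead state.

Handle the two conditions separately and then intersect. The first has 6 states tracking whether the input so far still matches the prefix `1010`; the second has 7 states tracking the last 2 symbols read. A product state is a pair (one from each), accepting exactly when both do. Equivalent product states are then merged.
        0   1  
>  q0   q1  q2 
   q1   q1  q1 
   q2   q3  q1 
   q3   q1  q4 
   q4   q5  q1 
   q5   q6  q7 
 * q6   q6  q7 
 * q7   q5  q8 
   q8   q5  q8 
(> = start, * = accepting)

start=q0; accept=q6,q7; q0-0->q1; q0-1->q2; q1-0->q1; q1-1->q1; q2-0->q3; q2-1->q1; q3-0->q1; q3-1->q4; q4-0->q5; q4-1->q1; q5-0->q6; q5-1->q7; q6-0->q6; q6-1->q7; q7-0->q5; q7-1->q8; q8-0->q5; q8-1->q8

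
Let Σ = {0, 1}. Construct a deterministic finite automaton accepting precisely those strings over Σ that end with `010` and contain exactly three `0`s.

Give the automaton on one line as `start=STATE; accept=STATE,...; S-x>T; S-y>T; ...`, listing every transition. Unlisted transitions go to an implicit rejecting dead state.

start=q0; accept=q5; q0-0>q1; q0-1>q0; q1-0>q2; q1-1>q1; q2-0>q3; q2-1>q4; q3-0>q3; q3-1>q3; q4-0>q5; q4-1>q3; q5-0>q3; q5-1>q3

Build one automaton per condition and run them in lockstep. One (4 states) tracks how much of the suffix `010` has currently been matched; the other (5 states) tracks the count of `0`s, saturating at 4. Each combined state is a pair, one component from each; accept when both components accept. Minimizing collapses redundant product states.
With 6 states:
        0   1  
>  q0   q1  q0 
   q1   q2  q1 
   q2   q3  q4 
   q3   q3  q3 
   q4   q5  q3 
 * q5   q3  q3 
(> = start, * = accepting)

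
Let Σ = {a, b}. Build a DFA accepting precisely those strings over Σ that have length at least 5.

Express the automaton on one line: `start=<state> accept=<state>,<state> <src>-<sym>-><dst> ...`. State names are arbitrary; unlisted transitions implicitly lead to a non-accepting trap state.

start=s0 accept=s5,s6 s0-a->s1 s0-b->s1 s1-a->s2 s1-b->s2 s2-a->s3 s2-b->s3 s3-a->s4 s3-b->s4 s4-a->s5 s4-b->s5 s5-a->s6 s5-b->s6 s6-a->s6 s6-b->s6

Count input length up to 6: every symbol moves from s0 toward s6, which means 'more than 5' and absorbs. Accept from {s5, s6}.
A 7-state machine:
        a   b  
>  s0   s1  s1 
   s1   s2  s2 
   s2   s3  s3 
   s3   s4  s4 
   s4   s5  s5 
 * s5   s6  s6 
 * s6   s6  s6 
(> = start, * = accepting)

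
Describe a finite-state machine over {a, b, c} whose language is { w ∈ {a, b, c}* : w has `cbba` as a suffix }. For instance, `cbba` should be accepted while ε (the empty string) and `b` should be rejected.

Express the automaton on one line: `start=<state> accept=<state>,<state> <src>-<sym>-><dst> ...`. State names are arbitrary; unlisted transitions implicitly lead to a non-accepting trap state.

start=s0 accept=s4 s0-a->s0 s0-b->s0 s0-c->s1 s1-a->s0 s1-b->s2 s1-c->s1 s2-a->s0 s2-b->s3 s2-c->s1 s3-a->s4 s3-b->s0 s3-c->s1 s4-a->s0 s4-b->s0 s4-c->s1

Let each state record the length of the longest suffix of the input read so far that is also a prefix of `cbba`. s1 means the last symbol is `c`; s2 means the last 2 symbols are `cb`; s3 means the last 3 symbols are `cbb`; s4 means the last 4 symbols are `cbba`. Accept only at s4, where the string currently ends in `cbba`.
5 states suffice.
        a   b   c  
>  s0   s0  s0  s1 
   s1   s0  s2  s1 
   s2   s0  s3  s1 
   s3   s4  s0  s1 
 * s4   s0  s0  s1 
(> = start, * = accepting)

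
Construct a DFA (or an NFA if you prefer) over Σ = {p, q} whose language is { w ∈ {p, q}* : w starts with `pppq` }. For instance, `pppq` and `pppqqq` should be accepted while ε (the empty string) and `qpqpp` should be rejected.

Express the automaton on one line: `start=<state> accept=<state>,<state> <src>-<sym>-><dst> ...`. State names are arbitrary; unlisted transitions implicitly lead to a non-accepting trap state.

Walk along `pppq` while the input agrees: from s0 take `p` to s1, and so on. Any deviation drops to the rejecting sink s5. Once s4 is reached the prefix is confirmed and every continuation is accepted.
With 6 states:
        p   q  
>  s0   s1  s5 
   s1   s2  s5 
   s2   s3  s5 
   s3   s5  s4 
 * s4   s4  s4 
   s5   s5  s5 
(> = start, * = accepting)

start=s0 accept=s4 s0-p->s1 s0-q->s5 s1-p->s2 s1-q->s5 s2-p->s3 s2-q->s5 s3-p->s5 s3-q->s4 s4-p->s4 s4-q->s4 s5-p->s5 s5-q->s5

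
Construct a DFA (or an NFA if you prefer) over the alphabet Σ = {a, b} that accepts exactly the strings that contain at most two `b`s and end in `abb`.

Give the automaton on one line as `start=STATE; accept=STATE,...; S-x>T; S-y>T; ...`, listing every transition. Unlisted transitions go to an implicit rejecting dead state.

start=S0; accept=S4; S0-a>S1; S0-b>S2; S1-a>S1; S1-b>S3; S2-a>S2; S2-b>S2; S3-a>S2; S3-b>S4; S4-a>S2; S4-b>S2

Build one automaton per condition and run them in lockstep. The first has 4 states tracking the count of `b`s, saturating at 3; the second has 4 states tracking how much of the suffix `abb` has currently been matched. A product state is a pair (one from each), accepting exactly when both do. Equivalent product states are then merged.
        a   b  
>  S0   S1  S2 
   S1   S1  S3 
   S2   S2  S2 
   S3   S2  S4 
 * S4   S2  S2 
(> = start, * = accepting)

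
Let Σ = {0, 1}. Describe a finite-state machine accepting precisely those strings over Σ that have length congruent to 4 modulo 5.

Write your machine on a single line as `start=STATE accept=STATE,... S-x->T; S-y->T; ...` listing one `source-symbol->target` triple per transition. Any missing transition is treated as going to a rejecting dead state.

Count input length modulo 5: every symbol advances one step around the cycle S0 → S1 → S2 → S3 → S4 → S0. Accept at S4.
With 5 states:
        0   1  
>  S0   S1  S1 
   S1   S2  S2 
   S2   S3  S3 
   S3   S4  S4 
 * S4   S0  S0 
(> = start, * = accepting)

start=S0; accept=S4; S0-0->S1; S0-1->S1; S1-0->S2; S1-1->S2; S2-0->S3; S2-1->S3; S3-0->S4; S3-1->S4; S4-0->S0; S4-1->S0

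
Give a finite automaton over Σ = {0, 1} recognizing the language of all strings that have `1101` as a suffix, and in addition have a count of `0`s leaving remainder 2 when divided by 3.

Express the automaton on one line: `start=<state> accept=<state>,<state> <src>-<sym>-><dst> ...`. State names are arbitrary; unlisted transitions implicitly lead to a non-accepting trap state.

Run two small machines in parallel and take their product. One (5 states) tracks how much of the suffix `1101` has currently been matched; the other (3 states) tracks the count of `0`s modulo 3. Each combined state is a pair, one component from each; accept when both components accept. Equivalent product states are then merged.
A 7-state machine:
        0   1  
>  S0   S1  S0 
   S1   S2  S3 
   S2   S0  S2 
   S3   S2  S4 
   S4   S5  S4 
   S5   S0  S6 
 * S6   S0  S2 
(> = start, * = accepting)

start=S0 accept=S6 S0-0->S1 S0-1->S0 S1-0->S2 S1-1->S3 S2-0->S0 S2-1->S2 S3-0->S2 S3-1->S4 S4-0->S5 S4-1->S4 S5-0->S0 S5-1->S6 S6-0->S0 S6-1->S2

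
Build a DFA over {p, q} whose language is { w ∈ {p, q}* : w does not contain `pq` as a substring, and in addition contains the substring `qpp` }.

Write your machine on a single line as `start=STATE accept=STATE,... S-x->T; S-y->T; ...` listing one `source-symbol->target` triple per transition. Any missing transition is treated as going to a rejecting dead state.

Handle the two conditions separately and then intersect. One (3 states) tracks partial matches of the forbidden pattern `pq`; the other (4 states) tracks whether and how much of `qpp` has been seen. Each combined state is a pair, one component from each; accept when both components accept.
An 8-state machine:
        p   q  
>  s0   s1  s2 
   s1   s1  s3 
   s2   s4  s2 
   s3   s5  s3 
   s4   s6  s3 
   s5   s7  s3 
 * s6   s6  s7 
   s7   s7  s7 
(> = start, * = accepting)

start=s0; accept=s6; s0-p->s1; s0-q->s2; s1-p->s1; s1-q->s3; s2-p->s4; s2-q->s2; s3-p->s5; s3-q->s3; s4-p->s6; s4-q->s3; s5-p->s7; s5-q->s3; s6-p->s6; s6-q->s7; s7-p->s7; s7-q->s7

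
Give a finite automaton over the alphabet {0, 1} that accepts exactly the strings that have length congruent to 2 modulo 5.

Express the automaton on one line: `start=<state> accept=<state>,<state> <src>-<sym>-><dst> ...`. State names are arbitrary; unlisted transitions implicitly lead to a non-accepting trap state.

Count input length modulo 5: every symbol advances one step around the cycle S0 → S1 → S2 → S3 → S4 → S0. Accept at S2.
With 5 states:
        0   1  
>  S0   S1  S1 
   S1   S2  S2 
 * S2   S3  S3 
   S3   S4  S4 
   S4   S0  S0 
(> = start, * = accepting)

start=S0 accept=S2 S0-0->S1 S0-1->S1 S1-0->S2 S1-1->S2 S2-0->S3 S2-1->S3 S3-0->S4 S3-1->S4 S4-0->S0 S4-1->S0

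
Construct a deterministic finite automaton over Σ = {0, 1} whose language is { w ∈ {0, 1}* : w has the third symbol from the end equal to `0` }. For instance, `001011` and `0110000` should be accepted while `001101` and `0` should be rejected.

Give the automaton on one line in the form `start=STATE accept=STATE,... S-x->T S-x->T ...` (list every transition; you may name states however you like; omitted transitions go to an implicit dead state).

A DFA must remember the last 3 symbols (since which symbol is third-to-last isn't known until the input ends). Use one state per possible window of the last ≤3 symbols; accept from those whose window starts with `0`.
15 states suffice.
          0    1  
>  s0     s1   s2 
   s1     s3   s4 
   s2     s5   s6 
   s3     s7   s8 
   s4     s9  s10 
   s5    s11  s12 
   s6    s13  s14 
 * s7     s7   s8 
 * s8     s9  s10 
 * s9    s11  s12 
 * s10   s13  s14 
   s11    s7   s8 
   s12    s9  s10 
   s13   s11  s12 
   s14   s13  s14 
(> = start, * = accepting)

start=s0 accept=s7,s8,s9,s10 s0-0->s1 s0-1->s2 s1-0->s3 s1-1->s4 s2-0->s5 s2-1->s6 s3-0->s7 s3-1->s8 s4-0->s9 s4-1->s10 s5-0->s11 s5-1->s12 s6-0->s13 s6-1->s14 s7-0->s7 s7-1->s8 s8-0->s9 s8-1->s10 s9-0->s11 s9-1->s12 s10-0->s13 s10-1->s14 s11-0->s7 s11-1->s8 s12-0->s9 s12-1->s10 s13-0->s11 s13-1->s12 s14-0->s13 s14-1->s14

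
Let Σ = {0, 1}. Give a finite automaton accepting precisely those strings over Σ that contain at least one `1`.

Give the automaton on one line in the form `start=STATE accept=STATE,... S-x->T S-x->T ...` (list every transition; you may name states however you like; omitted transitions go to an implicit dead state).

start=S0 accept=S1,S2 S0-0->S0 S0-1->S1 S1-0->S1 S1-1->S2 S2-0->S2 S2-1->S2

Count `1`s, saturating at 2: state S0 means no `1` yet, S1 means one `1` seen, S2 means more than one. Each `1` increments (capped at S2); other symbols loop. Accept from {S1, S2}.
        0   1  
>  S0   S0  S1 
 * S1   S1  S2 
 * S2   S2  S2 
(> = start, * = accepting)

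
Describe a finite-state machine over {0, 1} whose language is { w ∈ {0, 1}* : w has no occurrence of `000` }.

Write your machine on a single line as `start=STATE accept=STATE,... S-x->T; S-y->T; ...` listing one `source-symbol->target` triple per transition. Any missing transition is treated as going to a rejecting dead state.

This is the complement of 'contains `000`'. Use the same substring-matching states — s0 through s3 holding how much of `000` has just been matched — but flip the accepting set: everything except the trap s3 accepts.
        0   1  
>* s0   s1  s0 
 * s1   s2  s0 
 * s2   s3  s0 
   s3   s3  s3 
(> = start, * = accepting)

start=s0; accept=s0,s1,s2; s0-0->s1; s0-1->s0; s1-0->s2; s1-1->s0; s2-0->s3; s2-1->s0; s3-0->s3; s3-1->s3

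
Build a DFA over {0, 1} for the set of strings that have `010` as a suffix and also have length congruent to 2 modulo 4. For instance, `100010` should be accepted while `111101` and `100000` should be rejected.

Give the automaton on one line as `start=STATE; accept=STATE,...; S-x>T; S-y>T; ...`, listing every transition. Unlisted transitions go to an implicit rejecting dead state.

Handle the two conditions separately and then intersect. One (4 states) tracks how much of the suffix `010` has currently been matched; the other (4 states) tracks the input length modulo 4. Each combined state is a pair, one component from each; accept when both components accept. Minimizing collapses redundant product states.
        0   1  
>  s0   s1  s1 
   s1   s2  s2 
   s2   s3  s3 
   s3   s4  s0 
   s4   s1  s5 
   s5   s6  s2 
 * s6   s3  s3 
(> = start, * = accepting)

start=s0; accept=s6; s0-0>s1; s0-1>s1; s1-0>s2; s1-1>s2; s2-0>s3; s2-1>s3; s3-0>s4; s3-1>s0; s4-0>s1; s4-1>s5; s5-0>s6; s5-1>s2; s6-0>s3; s6-1>s3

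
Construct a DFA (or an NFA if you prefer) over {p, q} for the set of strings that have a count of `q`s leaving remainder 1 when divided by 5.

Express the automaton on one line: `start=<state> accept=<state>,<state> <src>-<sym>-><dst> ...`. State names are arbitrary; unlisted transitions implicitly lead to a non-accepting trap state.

start=A accept=B A-p->A A-q->B B-p->B B-q->C C-p->C C-q->D D-p->D D-q->E E-p->E E-q->A

The only thing that matters is how many `q`s have appeared, reduced mod 5. Use one state per residue: A for 0, …, E for 4. Reading `q` moves to the next residue; anything else stays put. B is accepting.
With 5 states:
       p  q 
>  A   A  B 
 * B   B  C 
   C   C  D 
   D   D  E 
   E   E  A 
(> = start, * = accepting)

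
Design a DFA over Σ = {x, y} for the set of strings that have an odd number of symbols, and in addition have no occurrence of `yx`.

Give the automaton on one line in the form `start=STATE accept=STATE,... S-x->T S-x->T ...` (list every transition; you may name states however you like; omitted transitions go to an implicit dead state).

start=A accept=B,C A-x->B A-y->C B-x->A B-y->D C-x->E C-y->D D-x->E D-y->C E-x->E E-y->E

Build one automaton per condition and run them in lockstep. One (2 states) tracks the input length modulo 2; the other (3 states) tracks partial matches of the forbidden pattern `yx`. Each combined state is a pair, one component from each; accept when both components accept. Equivalent product states are then merged.
A 5-state machine:
       x  y 
>  A   B  C 
 * B   A  D 
 * C   E  D 
   D   E  C 
   E   E  E 
(> = start, * = accepting)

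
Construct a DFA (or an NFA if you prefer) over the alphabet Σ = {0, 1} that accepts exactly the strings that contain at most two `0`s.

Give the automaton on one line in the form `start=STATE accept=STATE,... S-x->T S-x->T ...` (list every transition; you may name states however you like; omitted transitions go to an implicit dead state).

Count `0`s, saturating at 3: states q0 through q2 mean 0 through 2 `0`s seen; q3 means more than 2. Each `0` increments (capped at q3); other symbols loop. Accept from {q0, q1, q2}.
With 4 states:
        0   1  
>* q0   q1  q0 
 * q1   q2  q1 
 * q2   q3  q2 
   q3   q3  q3 
(> = start, * = accepting)

start=q0 accept=q0,q1,q2 q0-0->q1 q0-1->q0 q1-0->q2 q1-1->q1 q2-0->q3 q2-1->q2 q3-0->q3 q3-1->q3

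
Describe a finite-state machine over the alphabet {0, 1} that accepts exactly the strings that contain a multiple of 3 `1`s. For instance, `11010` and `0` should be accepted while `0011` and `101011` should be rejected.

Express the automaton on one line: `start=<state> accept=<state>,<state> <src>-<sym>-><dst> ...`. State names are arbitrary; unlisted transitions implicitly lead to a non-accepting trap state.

Keep the running count of `1`s modulo 3: each `1` advances along the cycle q0 → q1 → q2 → q0 while other symbols loop. Accept at q0.
        0   1  
>* q0   q0  q1 
   q1   q1  q2 
   q2   q2  q0 
(> = start, * = accepting)

start=q0 accept=q0 q0-0->q0 q0-1->q1 q1-0->q1 q1-1->q2 q2-0->q2 q2-1->q0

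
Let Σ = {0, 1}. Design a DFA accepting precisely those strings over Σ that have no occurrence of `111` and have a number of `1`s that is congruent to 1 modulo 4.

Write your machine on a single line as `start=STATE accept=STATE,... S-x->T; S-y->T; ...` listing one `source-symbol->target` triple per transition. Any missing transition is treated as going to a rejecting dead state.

Handle the two conditions separately and then intersect. The first has 4 states tracking partial matches of the forbidden pattern `111`; the second has 4 states tracking the count of `1`s modulo 4. A product state is a pair (one from each), accepting exactly when both do.
16 states suffice.
          0    1  
>  q0     q0   q1 
 * q1     q2   q3 
 * q2     q2   q4 
   q3     q5   q6 
   q4     q5   q7 
   q5     q5   q8 
   q6     q6   q9 
   q7    q10   q9 
   q8    q10  q11 
   q9     q9  q12 
   q10   q10  q13 
   q11    q0  q12 
   q12   q12  q14 
   q13    q0  q15 
   q14   q14   q6 
 * q15    q2  q14 
(> = start, * = accepting)

start=q0; accept=q1,q2,q15; q0-0->q0; q0-1->q1; q1-0->q2; q1-1->q3; q2-0->q2; q2-1->q4; q3-0->q5; q3-1->q6; q4-0->q5; q4-1->q7; q5-0->q5; q5-1->q8; q6-0->q6; q6-1->q9; q7-0->q10; q7-1->q9; q8-0->q10; q8-1->q11; q9-0->q9; q9-1->q12; q10-0->q10; q10-1->q13; q11-0->q0; q11-1->q12; q12-0->q12; q12-1->q14; q13-0->q0; q13-1->q15; q14-0->q14; q14-1->q6; q15-0->q2; q15-1->q14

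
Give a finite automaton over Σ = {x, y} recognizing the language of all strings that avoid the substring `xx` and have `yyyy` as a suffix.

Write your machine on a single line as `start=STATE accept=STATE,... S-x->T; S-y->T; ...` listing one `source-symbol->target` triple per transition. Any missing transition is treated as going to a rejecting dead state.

start=S0; accept=S6; S0-x->S1; S0-y->S2; S1-x->S3; S1-y->S2; S2-x->S1; S2-y->S4; S3-x->S3; S3-y->S3; S4-x->S1; S4-y->S5; S5-x->S1; S5-y->S6; S6-x->S1; S6-y->S6

Handle the two conditions separately and then intersect. One (3 states) tracks partial matches of the forbidden pattern `xx`; the other (5 states) tracks how much of the suffix `yyyy` has currently been matched. Each combined state is a pair, one component from each; accept when both components accept. Minimizing collapses redundant product states.
7 states suffice.
        x   y  
>  S0   S1  S2 
   S1   S3  S2 
   S2   S1  S4 
   S3   S3  S3 
   S4   S1  S5 
   S5   S1  S6 
 * S6   S1  S6 
(> = start, * = accepting)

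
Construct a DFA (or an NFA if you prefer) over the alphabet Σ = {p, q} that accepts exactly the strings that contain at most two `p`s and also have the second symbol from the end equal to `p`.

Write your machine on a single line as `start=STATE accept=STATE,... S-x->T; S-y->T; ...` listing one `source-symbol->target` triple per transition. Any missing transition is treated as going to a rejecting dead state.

start=S0; accept=S2,S3,S5; S0-p->S1; S0-q->S0; S1-p->S2; S1-q->S3; S2-p->S4; S2-q->S5; S3-p->S6; S3-q->S7; S4-p->S4; S4-q->S4; S5-p->S4; S5-q->S4; S6-p->S4; S6-q->S5; S7-p->S6; S7-q->S7

Handle the two conditions separately and then intersect. The first has 4 states tracking the count of `p`s, saturating at 3; the second has 7 states tracking the last 2 symbols read. A product state is a pair (one from each), accepting exactly when both do. Equivalent product states are then merged.
        p   q  
>  S0   S1  S0 
   S1   S2  S3 
 * S2   S4  S5 
 * S3   S6  S7 
   S4   S4  S4 
 * S5   S4  S4 
   S6   S4  S5 
   S7   S6  S7 
(> = start, * = accepting)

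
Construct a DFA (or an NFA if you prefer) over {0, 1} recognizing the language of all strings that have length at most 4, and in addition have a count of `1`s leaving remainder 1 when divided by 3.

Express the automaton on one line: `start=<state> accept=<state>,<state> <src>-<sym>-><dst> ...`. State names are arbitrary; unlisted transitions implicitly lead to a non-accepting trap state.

Run two small machines in parallel and take their product. The first has 6 states tracking the input length, saturating at 5; the second has 3 states tracking the count of `1`s modulo 3. A product state is a pair (one from each), accepting exactly when both do. Minimizing collapses redundant product states.
With 10 states:
       0  1 
>  A   B  C 
   B   D  E 
 * C   E  F 
   D   G  H 
 * E   H  I 
   F   I  G 
   G   I  J 
 * H   J  I 
   I   I  I 
 * J   I  I 
(> = start, * = accepting)

start=A accept=C,E,H,J A-0->B A-1->C B-0->D B-1->E C-0->E C-1->F D-0->G D-1->H E-0->H E-1->I F-0->I F-1->G G-0->I G-1->J H-0->J H-1->I I-0->I I-1->I J-0->I J-1->I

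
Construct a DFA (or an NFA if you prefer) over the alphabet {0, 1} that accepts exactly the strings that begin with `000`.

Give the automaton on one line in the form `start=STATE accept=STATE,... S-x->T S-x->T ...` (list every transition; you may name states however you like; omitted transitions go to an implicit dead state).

Walk along `000` while the input agrees: from s0 take `0` to s1, and so on. Any deviation drops to the rejecting sink s4. Once s3 is reached the prefix is confirmed and every continuation is accepted.
        0   1  
>  s0   s1  s4 
   s1   s2  s4 
   s2   s3  s4 
 * s3   s3  s3 
   s4   s4  s4 
(> = start, * = accepting)

start=s0 accept=s3 s0-0->s1 s0-1->s4 s1-0->s2 s1-1->s4 s2-0->s3 s2-1->s4 s3-0->s3 s3-1->s3 s4-0->s4 s4-1->s4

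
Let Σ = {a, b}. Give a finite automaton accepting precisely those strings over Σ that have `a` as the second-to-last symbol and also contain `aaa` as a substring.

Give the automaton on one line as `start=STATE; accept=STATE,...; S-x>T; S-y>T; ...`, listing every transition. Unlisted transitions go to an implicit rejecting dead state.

Handle the two conditions separately and then intersect. One (7 states) tracks the last 2 symbols read; the other (4 states) tracks whether and how much of `aaa` has been seen. Each combined state is a pair, one component from each; accept when both components accept. After merging equivalent states the machine shrinks.
7 states suffice.
        a   b  
>  S0   S1  S0 
   S1   S2  S0 
   S2   S3  S0 
 * S3   S3  S4 
 * S4   S5  S6 
   S5   S3  S4 
   S6   S5  S6 
(> = start, * = accepting)

start=S0; accept=S3,S4; S0-a>S1; S0-b>S0; S1-a>S2; S1-b>S0; S2-a>S3; S2-b>S0; S3-a>S3; S3-b>S4; S4-a>S5; S4-b>S6; S5-a>S3; S5-b>S4; S6-a>S5; S6-b>S6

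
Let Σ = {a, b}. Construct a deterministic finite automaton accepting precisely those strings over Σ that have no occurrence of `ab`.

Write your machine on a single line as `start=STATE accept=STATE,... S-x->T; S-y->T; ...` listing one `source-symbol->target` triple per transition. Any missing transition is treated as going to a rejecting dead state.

start=q0; accept=q0,q1; q0-a->q1; q0-b->q0; q1-a->q1; q1-b->q2; q2-a->q2; q2-b->q2

Track partial matches of the forbidden pattern `ab`. State q2 is a dead state reached once `ab` has occurred; every other state accepts. q0 means no part of `ab` is currently matched.
        a   b  
>* q0   q1  q0 
 * q1   q1  q2 
   q2   q2  q2 
(> = start, * = accepting)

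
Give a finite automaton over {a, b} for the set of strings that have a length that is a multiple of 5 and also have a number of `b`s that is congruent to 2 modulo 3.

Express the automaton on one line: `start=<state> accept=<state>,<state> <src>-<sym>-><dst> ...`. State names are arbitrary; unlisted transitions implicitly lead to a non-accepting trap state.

Run two small machines in parallel and take their product. One (5 states) tracks the input length modulo 5; the other (3 states) tracks the count of `b`s modulo 3. Each combined state is a pair, one component from each; accept when both components accept.
With 15 states:
          a    b  
>  q0     q1   q2 
   q1     q3   q4 
   q2     q4   q5 
   q3     q6   q7 
   q4     q7   q8 
   q5     q8   q6 
   q6     q9  q10 
   q7    q10  q11 
   q8    q11   q9 
   q9     q0  q12 
   q10   q12  q13 
   q11   q13   q0 
   q12    q2  q14 
 * q13   q14   q1 
   q14    q5   q3 
(> = start, * = accepting)

start=q0 accept=q13 q0-a->q1 q0-b->q2 q1-a->q3 q1-b->q4 q2-a->q4 q2-b->q5 q3-a->q6 q3-b->q7 q4-a->q7 q4-b->q8 q5-a->q8 q5-b->q6 q6-a->q9 q6-b->q10 q7-a->q10 q7-b->q11 q8-a->q11 q8-b->q9 q9-a->q0 q9-b->q12 q10-a->q12 q10-b->q13 q11-a->q13 q11-b->q0 q12-a->q2 q12-b->q14 q13-a->q14 q13-b->q1 q14-a->q5 q14-b->q3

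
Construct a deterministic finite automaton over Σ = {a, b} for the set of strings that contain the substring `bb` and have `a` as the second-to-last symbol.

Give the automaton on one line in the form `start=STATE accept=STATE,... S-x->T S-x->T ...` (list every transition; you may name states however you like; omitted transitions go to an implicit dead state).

Run two small machines in parallel and take their product. The first has 3 states tracking whether and how much of `bb` has been seen; the second has 7 states tracking the last 2 symbols read. A product state is a pair (one from each), accepting exactly when both do. After merging equivalent states the machine shrinks.
6 states suffice.
        a   b  
>  S0   S0  S1 
   S1   S0  S2 
   S2   S3  S2 
   S3   S4  S5 
 * S4   S4  S5 
 * S5   S3  S2 
(> = start, * = accepting)

start=S0 accept=S4,S5 S0-a->S0 S0-b->S1 S1-a->S0 S1-b->S2 S2-a->S3 S2-b->S2 S3-a->S4 S3-b->S5 S4-a->S4 S4-b->S5 S5-a->S3 S5-b->S2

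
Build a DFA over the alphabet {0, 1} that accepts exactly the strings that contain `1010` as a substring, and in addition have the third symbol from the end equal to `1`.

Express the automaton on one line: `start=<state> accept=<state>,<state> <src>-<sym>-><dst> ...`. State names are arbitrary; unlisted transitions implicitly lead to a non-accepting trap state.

start=q0 accept=q5,q6,q10,q11 q0-0->q0 q0-1->q1 q1-0->q2 q1-1->q1 q2-0->q0 q2-1->q3 q3-0->q4 q3-1->q1 q4-0->q5 q4-1->q6 q5-0->q7 q5-1->q8 q6-0->q4 q6-1->q9 q7-0->q7 q7-1->q8 q8-0->q4 q8-1->q9 q9-0->q10 q9-1->q11 q10-0->q5 q10-1->q6 q11-0->q10 q11-1->q11

Handle the two conditions separately and then intersect. One (5 states) tracks whether and how much of `1010` has been seen; the other (15 states) tracks the last 3 symbols read. Each combined state is a pair, one component from each; accept when both components accept. Equivalent product states are then merged.
A 12-state machine:
          0    1  
>  q0     q0   q1 
   q1     q2   q1 
   q2     q0   q3 
   q3     q4   q1 
   q4     q5   q6 
 * q5     q7   q8 
 * q6     q4   q9 
   q7     q7   q8 
   q8     q4   q9 
   q9    q10  q11 
 * q10    q5   q6 
 * q11   q10  q11 
(> = start, * = accepting)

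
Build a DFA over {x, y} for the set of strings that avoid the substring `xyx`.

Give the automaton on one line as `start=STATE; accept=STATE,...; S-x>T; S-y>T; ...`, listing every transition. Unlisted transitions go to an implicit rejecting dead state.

start=S0; accept=S0,S1,S2; S0-x>S1; S0-y>S0; S1-x>S1; S1-y>S2; S2-x>S3; S2-y>S0; S3-x>S3; S3-y>S3

Track partial matches of the forbidden pattern `xyx`. State S3 is a dead state reached once `xyx` has occurred; every other state accepts. S0 means no part of `xyx` is currently matched.
4 states suffice.
        x   y  
>* S0   S1  S0 
 * S1   S1  S2 
 * S2   S3  S0 
   S3   S3  S3 
(> = start, * = accepting)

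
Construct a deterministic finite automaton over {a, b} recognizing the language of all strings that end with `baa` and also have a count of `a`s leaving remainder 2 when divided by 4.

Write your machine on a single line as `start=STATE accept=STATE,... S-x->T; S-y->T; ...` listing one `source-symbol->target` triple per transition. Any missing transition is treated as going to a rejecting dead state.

Build one automaton per condition and run them in lockstep. The first has 4 states tracking how much of the suffix `baa` has currently been matched; the second has 4 states tracking the count of `a`s modulo 4. A product state is a pair (one from each), accepting exactly when both do. After merging equivalent states the machine shrinks.
7 states suffice.
        a   b  
>  q0   q1  q2 
   q1   q3  q1 
   q2   q4  q2 
   q3   q5  q3 
   q4   q6  q1 
   q5   q0  q5 
 * q6   q5  q3 
(> = start, * = accepting)

start=q0; accept=q6; q0-a->q1; q0-b->q2; q1-a->q3; q1-b->q1; q2-a->q4; q2-b->q2; q3-a->q5; q3-b->q3; q4-a->q6; q4-b->q1; q5-a->q0; q5-b->q5; q6-a->q5; q6-b->q3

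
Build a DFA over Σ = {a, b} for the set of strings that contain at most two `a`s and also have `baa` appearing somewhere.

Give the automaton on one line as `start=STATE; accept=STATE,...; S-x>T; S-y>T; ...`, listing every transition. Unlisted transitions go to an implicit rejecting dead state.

start=S0; accept=S9; S0-a>S1; S0-b>S2; S1-a>S3; S1-b>S4; S2-a>S5; S2-b>S2; S3-a>S6; S3-b>S7; S4-a>S8; S4-b>S4; S5-a>S9; S5-b>S4; S6-a>S6; S6-b>S10; S7-a>S11; S7-b>S7; S8-a>S12; S8-b>S7; S9-a>S12; S9-b>S9; S10-a>S11; S10-b>S10; S11-a>S12; S11-b>S10; S12-a>S12; S12-b>S12

Build one automaton per condition and run them in lockstep. One (4 states) tracks the count of `a`s, saturating at 3; the other (4 states) tracks whether and how much of `baa` has been seen. Each combined state is a pair, one component from each; accept when both components accept.
A 13-state machine:
          a    b  
>  S0     S1   S2 
   S1     S3   S4 
   S2     S5   S2 
   S3     S6   S7 
   S4     S8   S4 
   S5     S9   S4 
   S6     S6  S10 
   S7    S11   S7 
   S8    S12   S7 
 * S9    S12   S9 
   S10   S11  S10 
   S11   S12  S10 
   S12   S12  S12 
(> = start, * = accepting)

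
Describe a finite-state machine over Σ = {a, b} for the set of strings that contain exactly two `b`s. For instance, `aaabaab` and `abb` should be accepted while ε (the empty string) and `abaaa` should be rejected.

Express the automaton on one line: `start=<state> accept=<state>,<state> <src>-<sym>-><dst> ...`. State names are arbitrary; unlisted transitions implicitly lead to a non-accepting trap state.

start=q0 accept=q2 q0-a->q0 q0-b->q1 q1-a->q1 q1-b->q2 q2-a->q2 q2-b->q3 q3-a->q3 q3-b->q3

Only the number of `b`s matters, and only up to 3. Make a chain q0 → q1 → q2 → q3 advanced by each `b` (with q3 absorbing); every other symbol self-loops. The accepting set is {q2}.
With 4 states:
        a   b  
>  q0   q0  q1 
   q1   q1  q2 
 * q2   q2  q3 
   q3   q3  q3 
(> = start, * = accepting)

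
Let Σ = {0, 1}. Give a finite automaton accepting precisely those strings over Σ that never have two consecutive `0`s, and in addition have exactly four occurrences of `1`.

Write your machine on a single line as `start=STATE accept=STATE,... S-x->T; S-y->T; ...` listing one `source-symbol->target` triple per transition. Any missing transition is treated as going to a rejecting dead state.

Handle the two conditions separately and then intersect. One (3 states) tracks partial matches of the forbidden pattern `00`; the other (6 states) tracks the count of `1`s, saturating at 5. Each combined state is a pair, one component from each; accept when both components accept. Minimizing collapses redundant product states.
          0    1  
>  q0     q1   q2 
   q1     q3   q2 
   q2     q4   q5 
   q3     q3   q3 
   q4     q3   q5 
   q5     q6   q7 
   q6     q3   q7 
   q7     q8   q9 
   q8     q3   q9 
 * q9    q10   q3 
 * q10    q3   q3 
(> = start, * = accepting)

start=q0; accept=q9,q10; q0-0->q1; q0-1->q2; q1-0->q3; q1-1->q2; q2-0->q4; q2-1->q5; q3-0->q3; q3-1->q3; q4-0->q3; q4-1->q5; q5-0->q6; q5-1->q7; q6-0->q3; q6-1->q7; q7-0->q8; q7-1->q9; q8-0->q3; q8-1->q9; q9-0->q10; q9-1->q3; q10-0->q3; q10-1->q3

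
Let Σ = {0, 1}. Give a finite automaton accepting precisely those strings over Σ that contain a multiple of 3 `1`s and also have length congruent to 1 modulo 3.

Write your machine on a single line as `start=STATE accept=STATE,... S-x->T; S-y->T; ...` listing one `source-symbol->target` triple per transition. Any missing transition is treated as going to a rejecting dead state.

start=q0; accept=q1; q0-0->q1; q0-1->q2; q1-0->q3; q1-1->q4; q2-0->q4; q2-1->q5; q3-0->q0; q3-1->q6; q4-0->q6; q4-1->q7; q5-0->q7; q5-1->q0; q6-0->q2; q6-1->q8; q7-0->q8; q7-1->q1; q8-0->q5; q8-1->q3

Run two small machines in parallel and take their product. The first has 3 states tracking the count of `1`s modulo 3; the second has 3 states tracking the input length modulo 3. A product state is a pair (one from each), accepting exactly when both do.
With 9 states:
        0   1  
>  q0   q1  q2 
 * q1   q3  q4 
   q2   q4  q5 
   q3   q0  q6 
   q4   q6  q7 
   q5   q7  q0 
   q6   q2  q8 
   q7   q8  q1 
   q8   q5  q3 
(> = start, * = accepting)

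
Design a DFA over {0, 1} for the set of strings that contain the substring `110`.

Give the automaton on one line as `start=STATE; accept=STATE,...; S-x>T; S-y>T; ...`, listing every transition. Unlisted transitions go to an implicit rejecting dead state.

States q0..q2 record the length of the longest prefix of `110` that matches the current input suffix. Reaching q3 means `110` has been seen, and we stay there forever. Accept from q3.
4 states suffice.
        0   1  
>  q0   q0  q1 
   q1   q0  q2 
   q2   q3  q2 
 * q3   q3  q3 
(> = start, * = accepting)

start=q0; accept=q3; q0-0>q0; q0-1>q1; q1-0>q0; q1-1>q2; q2-0>q3; q2-1>q2; q3-0>q3; q3-1>q3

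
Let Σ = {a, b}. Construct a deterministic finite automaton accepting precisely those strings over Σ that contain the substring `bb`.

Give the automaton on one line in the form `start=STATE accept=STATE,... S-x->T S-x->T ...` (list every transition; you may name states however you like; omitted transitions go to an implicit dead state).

start=s0 accept=s2 s0-a->s0 s0-b->s1 s1-a->s0 s1-b->s2 s2-a->s2 s2-b->s2

Track how much of `bb` has been matched so far: state s0 is no progress, s2 is the absorbing accept state reached once `bb` has occurred. Intermediate states record partial matches; on a mismatch, fall back to the longest reusable overlap.
3 states suffice.
        a   b  
>  s0   s0  s1 
   s1   s0  s2 
 * s2   s2  s2 
(> = start, * = accepting)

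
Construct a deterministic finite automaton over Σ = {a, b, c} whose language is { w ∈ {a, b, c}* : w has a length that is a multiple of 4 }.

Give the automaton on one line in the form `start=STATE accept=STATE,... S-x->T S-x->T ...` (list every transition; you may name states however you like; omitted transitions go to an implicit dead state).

Count input length modulo 4: every symbol advances one step around the cycle s0 → s1 → s2 → s3 → s0. Accept at s0.
        a   b   c  
>* s0   s1  s1  s1 
   s1   s2  s2  s2 
   s2   s3  s3  s3 
   s3   s0  s0  s0 
(> = start, * = accepting)

start=s0 accept=s0 s0-a->s1 s0-b->s1 s0-c->s1 s1-a->s2 s1-b->s2 s1-c->s2 s2-a->s3 s2-b->s3 s2-c->s3 s3-a->s0 s3-b->s0 s3-c->s0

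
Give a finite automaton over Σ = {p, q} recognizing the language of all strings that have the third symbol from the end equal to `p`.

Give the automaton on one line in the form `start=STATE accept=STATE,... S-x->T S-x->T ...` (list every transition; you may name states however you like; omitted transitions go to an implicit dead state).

start=A accept=H,I,J,K A-p->B A-q->C B-p->D B-q->E C-p->F C-q->G D-p->H D-q->I E-p->J E-q->K F-p->L F-q->M G-p->N G-q->O H-p->H H-q->I I-p->J I-q->K J-p->L J-q->M K-p->N K-q->O L-p->H L-q->I M-p->J M-q->K N-p->L N-q->M O-p->N O-q->O

Because acceptance depends on a position counted from the end, the machine has to buffer the most recent 3 symbols. Make each state the string of the last up-to-3 symbols read; on input `x` shift the window left and append `x`. Accept when the buffered window has length 3 and begins with `p`.
With 15 states:
       p  q 
>  A   B  C 
   B   D  E 
   C   F  G 
   D   H  I 
   E   J  K 
   F   L  M 
   G   N  O 
 * H   H  I 
 * I   J  K 
 * J   L  M 
 * K   N  O 
   L   H  I 
   M   J  K 
   N   L  M 
   O   N  O 
(> = start, * = accepting)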